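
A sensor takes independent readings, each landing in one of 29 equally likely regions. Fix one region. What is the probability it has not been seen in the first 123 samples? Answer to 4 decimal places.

Each sample misses the fixed region with probability (29-1)/29 = 28/29, independently.
P(still missing after 123) = (28/29)^123 = 0.01335.

0.0134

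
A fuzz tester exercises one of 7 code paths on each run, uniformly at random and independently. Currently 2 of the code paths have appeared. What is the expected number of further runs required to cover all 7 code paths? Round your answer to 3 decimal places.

15.983

The wait to go from k to k+1 distinct code paths is geometric with mean 7/(7-k).
Sum over k = 2,...,6: E = 7/5 + 7/4 + 7/3 + 7/2 + 7/1 = 15.9833.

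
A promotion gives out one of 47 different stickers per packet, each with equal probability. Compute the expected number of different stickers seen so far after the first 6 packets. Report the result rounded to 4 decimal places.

5.6898

For each sticker, P(seen in 6 packets) = 1 - (46/47)^6 = 0.12106.
By linearity of expectation, E[distinct seen] = 47·(1 - (46/47)^6) = 5.68976.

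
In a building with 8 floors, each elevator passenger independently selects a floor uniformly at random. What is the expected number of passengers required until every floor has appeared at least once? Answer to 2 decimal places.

After k distinct floors have appeared, the next passenger gives a new one with probability (8-k)/8, so the expected wait for the (k+1)-th is 8/(8-k).
E[T] = 8/8 + 8/7 + 8/6 + ... + 8/2 + 8/1 = 8·H_{8}.
H_{8} = 2.718, so E[T] = 21.743.

21.74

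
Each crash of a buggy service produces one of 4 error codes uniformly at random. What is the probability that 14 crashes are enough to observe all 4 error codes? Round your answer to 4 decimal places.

0.9291

By inclusion–exclusion over which error codes are missing,
P(all seen) = Σ_{j=0}^{4} (-1)^j C(4,j)((4-j)/4)^14
= 1.00000 - 0.07127 + 0.00037 - 0.00000 + 0.00000
= 0.92909.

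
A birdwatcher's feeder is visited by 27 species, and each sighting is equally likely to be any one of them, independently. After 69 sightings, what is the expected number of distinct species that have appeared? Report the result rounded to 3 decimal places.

For each species, P(seen in 69 sightings) = 1 - (26/27)^69 = 0.9260.
By linearity of expectation, E[distinct seen] = 27·(1 - (26/27)^69) = 25.0028.

25.003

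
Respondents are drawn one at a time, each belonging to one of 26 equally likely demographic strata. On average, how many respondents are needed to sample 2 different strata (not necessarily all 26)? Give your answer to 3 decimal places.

With k distinct strata already seen, the next new one arrives after an expected 26/(26-k) respondents.
Sum over k = 0,...,1: E = 26/26 + 26/25 = 2.0400.

2.040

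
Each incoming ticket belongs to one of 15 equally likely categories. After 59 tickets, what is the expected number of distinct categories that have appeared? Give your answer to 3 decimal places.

For each category, P(seen in 59 tickets) = 1 - (14/15)^59 = 0.9829.
By linearity of expectation, E[distinct seen] = 15·(1 - (14/15)^59) = 14.7440.

14.744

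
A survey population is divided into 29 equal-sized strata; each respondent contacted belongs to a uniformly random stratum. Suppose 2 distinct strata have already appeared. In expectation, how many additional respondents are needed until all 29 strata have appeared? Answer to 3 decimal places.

112.852

With k distinct strata already seen, the next new one takes an expected 29/(29-k) respondents.
Sum over k = 2,...,28: E = 29/27 + 29/26 + 29/25 + ... + 29/2 + 29/1 = 112.8522.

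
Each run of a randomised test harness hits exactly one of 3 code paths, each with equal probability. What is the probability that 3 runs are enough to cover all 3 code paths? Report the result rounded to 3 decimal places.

Let A_i be the event that code path i is missing after 3 runs. By inclusion–exclusion on the A_i,
P(all seen) = Σ_{j=0}^{3} (-1)^j C(3,j)((3-j)/3)^3
= 1.0000 - 0.8889 + 0.1111 - 0.0000
= 0.2222.

0.222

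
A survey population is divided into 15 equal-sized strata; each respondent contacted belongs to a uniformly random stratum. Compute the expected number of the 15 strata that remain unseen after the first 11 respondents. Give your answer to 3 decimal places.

For each stratum, P(unseen after 11) = (14/15)^11 = 0.4682.
By linearity of expectation, E[unseen] = 15·(14/15)^11 = 7.0226.

7.023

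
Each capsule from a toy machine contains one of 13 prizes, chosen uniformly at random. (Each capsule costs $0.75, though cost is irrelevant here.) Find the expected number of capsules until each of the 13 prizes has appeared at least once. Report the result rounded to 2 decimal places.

After k distinct prizes have appeared, the next capsule gives a new one with probability (13-k)/13, so the expected wait for the (k+1)-th is 13/(13-k).
E[T] = 13/13 + 13/12 + 13/11 + ... + 13/2 + 13/1 = 13·H_{13}.
H_{13} = 3.180, so E[T] = 41.342.

41.34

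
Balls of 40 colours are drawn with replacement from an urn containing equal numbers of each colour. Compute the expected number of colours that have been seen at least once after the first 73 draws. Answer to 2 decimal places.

33.70

For each colour, P(seen in 73 draws) = 1 - (39/40)^73 = 0.842.
By linearity of expectation, E[distinct seen] = 40·(1 - (39/40)^73) = 33.699.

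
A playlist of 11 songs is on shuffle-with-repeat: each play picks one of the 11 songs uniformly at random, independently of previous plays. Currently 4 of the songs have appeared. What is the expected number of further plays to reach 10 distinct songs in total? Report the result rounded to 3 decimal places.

17.521

From k distinct to k+1 distinct takes on average 11/(11-k) plays.
Sum over k = 4,...,9: E = 11/7 + 11/6 + 11/5 + 11/4 + 11/3 + 11/2 = 17.5214.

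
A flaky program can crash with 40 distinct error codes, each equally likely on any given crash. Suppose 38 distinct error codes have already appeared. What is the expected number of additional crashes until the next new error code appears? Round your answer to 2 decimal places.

Each crash yields a new error code with probability (40-38)/40 = 2/40, so the wait is geometric with mean 40/2.
E = 40/2 = 20.000.

20.00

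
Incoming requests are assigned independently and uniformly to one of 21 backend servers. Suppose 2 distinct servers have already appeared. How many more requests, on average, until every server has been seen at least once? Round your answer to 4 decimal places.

With k distinct servers already seen, the next new one takes an expected 21/(21-k) requests.
Sum over k = 2,...,20: E = 21/19 + 21/18 + 21/17 + ... + 21/2 + 21/1 = 74.50253.

74.5025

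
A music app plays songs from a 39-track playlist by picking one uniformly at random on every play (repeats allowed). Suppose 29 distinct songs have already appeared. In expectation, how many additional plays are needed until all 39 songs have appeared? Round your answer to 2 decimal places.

With k distinct songs already seen, the next new one takes an expected 39/(39-k) plays.
Sum over k = 29,...,38: E = 39/10 + 39/9 + 39/8 + ... + 39/2 + 39/1 = 114.230.

114.23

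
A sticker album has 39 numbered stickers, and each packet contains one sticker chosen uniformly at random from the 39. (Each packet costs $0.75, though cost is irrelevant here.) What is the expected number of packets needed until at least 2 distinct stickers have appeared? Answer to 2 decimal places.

2.03

With k distinct stickers already seen, the next new one arrives after an expected 39/(39-k) packets.
Sum over k = 0,...,1: E = 39/39 + 39/38 = 2.026.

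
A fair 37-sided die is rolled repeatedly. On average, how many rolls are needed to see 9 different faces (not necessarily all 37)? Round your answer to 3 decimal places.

10.153

With k distinct faces already seen, the next new one arrives after an expected 37/(37-k) rolls.
Sum over k = 0,...,8: E = 37/37 + 37/36 + 37/35 + ... + 37/30 + 37/29 = 10.1534.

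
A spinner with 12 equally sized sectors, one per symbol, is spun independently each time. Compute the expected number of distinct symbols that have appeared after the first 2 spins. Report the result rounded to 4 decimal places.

1.9167

For each symbol, P(seen in 2 spins) = 1 - (11/12)^2 = 0.15972.
By linearity of expectation, E[distinct seen] = 12·(1 - (11/12)^2) = 1.91667.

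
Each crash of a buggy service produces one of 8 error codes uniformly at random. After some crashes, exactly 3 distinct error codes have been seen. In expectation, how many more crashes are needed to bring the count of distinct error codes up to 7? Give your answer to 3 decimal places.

10.267

From k distinct to k+1 distinct takes on average 8/(8-k) crashes.
Sum over k = 3,...,6: E = 8/5 + 8/4 + 8/3 + 8/2 = 10.2667.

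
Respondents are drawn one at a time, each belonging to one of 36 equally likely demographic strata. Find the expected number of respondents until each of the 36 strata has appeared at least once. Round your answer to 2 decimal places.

The wait to go from k to k+1 distinct strata is geometric with mean 36/(36-k).
E[T] = 36/36 + 36/35 + 36/34 + ... + 36/2 + 36/1 = 36·H_{36}.
H_{36} = 4.175, so E[T] = 150.284.

150.28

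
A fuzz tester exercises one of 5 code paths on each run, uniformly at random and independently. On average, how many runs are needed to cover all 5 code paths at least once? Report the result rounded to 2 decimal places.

Split into phases: going from k distinct to k+1 distinct takes on average 5/(5-k) runs.
E[T] = 5/5 + 5/4 + 5/3 + 5/2 + 5/1 = 5·H_{5}.
H_{5} = 2.283, so E[T] = 11.417.

11.42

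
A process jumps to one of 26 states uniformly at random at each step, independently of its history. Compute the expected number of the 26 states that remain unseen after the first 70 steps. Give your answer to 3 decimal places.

For each state, P(unseen after 70) = (25/26)^70 = 0.0642.
By linearity of expectation, E[unseen] = 26·(25/26)^70 = 1.6697.

1.670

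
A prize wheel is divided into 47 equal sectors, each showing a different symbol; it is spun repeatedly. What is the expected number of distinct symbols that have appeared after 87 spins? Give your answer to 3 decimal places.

For each symbol, P(seen in 87 spins) = 1 - (46/47)^87 = 0.8460.
By linearity of expectation, E[distinct seen] = 47·(1 - (46/47)^87) = 39.7637.

39.764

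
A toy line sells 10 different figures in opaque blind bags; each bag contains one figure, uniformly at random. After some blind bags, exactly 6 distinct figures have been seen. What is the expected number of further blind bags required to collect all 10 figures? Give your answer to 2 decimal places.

20.83

The wait to go from k to k+1 distinct figures is geometric with mean 10/(10-k).
Sum over k = 6,...,9: E = 10/4 + 10/3 + 10/2 + 10/1 = 20.833.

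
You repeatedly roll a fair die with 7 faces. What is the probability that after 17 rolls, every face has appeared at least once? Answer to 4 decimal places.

0.5570

By inclusion–exclusion over which faces are missing,
P(all seen) = Σ_{j=0}^{7} (-1)^j C(7,j)((7-j)/7)^17
= 1.00000 - 0.50933 + 0.06887 - 0.00258 + 0.00002 - 0.00000 + 0.00000 - 0.00000
= 0.55697.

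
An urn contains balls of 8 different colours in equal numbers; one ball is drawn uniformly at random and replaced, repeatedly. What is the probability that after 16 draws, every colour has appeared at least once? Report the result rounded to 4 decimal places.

0.3068

Let A_i be the event that colour i is missing after 16 draws. By inclusion–exclusion on the A_i,
P(all seen) = Σ_{j=0}^{8} (-1)^j C(8,j)((8-j)/8)^16
= 1.00000 - 0.94454 + 0.28063 - 0.03036 + 0.00107 - 0.00001 + 0.00000 - 0.00000 + 0.00000
= 0.30680.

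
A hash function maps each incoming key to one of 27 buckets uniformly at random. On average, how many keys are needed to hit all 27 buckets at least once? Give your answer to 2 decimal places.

105.07

The wait to go from k to k+1 distinct buckets is geometric with mean 27/(27-k).
E[T] = 27/27 + 27/26 + 27/25 + ... + 27/2 + 27/1 = 27·H_{27}.
H_{27} = 3.891, so E[T] = 105.069.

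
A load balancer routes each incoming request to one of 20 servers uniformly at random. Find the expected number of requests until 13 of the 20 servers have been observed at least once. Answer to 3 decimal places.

20.098

Going from k to k+1 distinct takes a geometric number of requests with mean 20/(20-k).
Sum over k = 0,...,12: E = 20/20 + 20/19 + 20/18 + ... + 20/9 + 20/8 = 20.0977.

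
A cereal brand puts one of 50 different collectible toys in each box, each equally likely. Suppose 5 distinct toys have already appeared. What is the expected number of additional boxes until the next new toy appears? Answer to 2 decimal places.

The number of boxes until the next new toy is geometric with success probability 45/50, so its mean is 50/45.
E = 50/45 = 1.111.

1.11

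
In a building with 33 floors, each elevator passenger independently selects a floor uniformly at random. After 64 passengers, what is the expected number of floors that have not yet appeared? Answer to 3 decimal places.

4.605

For each floor, P(unseen after 64) = (32/33)^64 = 0.1395.
By linearity of expectation, E[unseen] = 33·(32/33)^64 = 4.6049.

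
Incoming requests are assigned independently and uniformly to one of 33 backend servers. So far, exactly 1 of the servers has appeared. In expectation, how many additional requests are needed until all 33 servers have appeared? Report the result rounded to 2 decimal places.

With k distinct servers already seen, the next new one takes an expected 33/(33-k) requests.
Sum over k = 1,...,32: E = 33/32 + 33/31 + 33/30 + ... + 33/2 + 33/1 = 133.930.

133.93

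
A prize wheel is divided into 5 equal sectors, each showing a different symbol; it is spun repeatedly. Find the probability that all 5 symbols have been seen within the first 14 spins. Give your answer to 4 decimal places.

Let A_i be the event that symbol i is missing after 14 spins. By inclusion–exclusion on the A_i,
P(all seen) = Σ_{j=0}^{5} (-1)^j C(5,j)((5-j)/5)^14
= 1.00000 - 0.21990 + 0.00784 - 0.00003 + 0.00000 - 0.00000
= 0.78791.

0.7879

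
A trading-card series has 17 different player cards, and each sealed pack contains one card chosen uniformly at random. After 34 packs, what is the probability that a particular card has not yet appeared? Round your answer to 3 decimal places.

Each pack misses the fixed card with probability (17-1)/17 = 16/17, independently.
P(still missing after 34) = (16/17)^34 = 0.1273.

0.127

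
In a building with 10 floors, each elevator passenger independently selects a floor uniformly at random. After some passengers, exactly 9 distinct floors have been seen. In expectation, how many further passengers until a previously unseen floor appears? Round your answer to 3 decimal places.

The number of passengers until the next new floor is geometric with success probability 1/10, so its mean is 10/1.
E = 10/1 = 10.0000.

10.000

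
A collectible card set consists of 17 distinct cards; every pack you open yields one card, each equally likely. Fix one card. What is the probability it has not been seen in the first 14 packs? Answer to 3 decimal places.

0.428

On each pack the fixed card fails to appear with probability 16/17.
P(still missing after 14) = (16/17)^14 = 0.4280.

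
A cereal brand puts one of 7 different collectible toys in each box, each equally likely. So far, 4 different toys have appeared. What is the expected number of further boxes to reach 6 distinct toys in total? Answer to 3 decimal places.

5.833

From k distinct to k+1 distinct takes on average 7/(7-k) boxes.
Sum over k = 4,...,5: E = 7/3 + 7/2 = 5.8333.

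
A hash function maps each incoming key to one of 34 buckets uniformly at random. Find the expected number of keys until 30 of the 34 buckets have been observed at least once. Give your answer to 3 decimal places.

With k distinct buckets already seen, the next new one arrives after an expected 34/(34-k) keys.
Sum over k = 0,...,29: E = 34/34 + 34/33 + 34/32 + ... + 34/6 + 34/5 = 69.1858.

69.186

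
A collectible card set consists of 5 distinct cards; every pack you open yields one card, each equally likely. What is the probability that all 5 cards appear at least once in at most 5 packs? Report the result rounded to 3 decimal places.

0.038

Let A_i be the event that card i is missing after 5 packs. By inclusion–exclusion on the A_i,
P(all seen) = Σ_{j=0}^{5} (-1)^j C(5,j)((5-j)/5)^5
= 1.0000 - 1.6384 + 0.7776 - 0.1024 + 0.0016 - 0.0000
= 0.0384.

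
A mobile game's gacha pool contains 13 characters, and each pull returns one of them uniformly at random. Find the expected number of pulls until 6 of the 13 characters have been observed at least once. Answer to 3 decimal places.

Going from k to k+1 distinct takes a geometric number of pulls with mean 13/(13-k).
Sum over k = 0,...,5: E = 13/13 + 13/12 + 13/11 + 13/10 + 13/9 + 13/8 = 7.6346.

7.635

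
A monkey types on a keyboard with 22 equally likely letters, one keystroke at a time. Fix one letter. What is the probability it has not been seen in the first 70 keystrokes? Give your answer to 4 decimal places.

Each keystroke misses the fixed letter with probability (22-1)/22 = 21/22, independently.
P(still missing after 70) = (21/22)^70 = 0.03853.

0.0385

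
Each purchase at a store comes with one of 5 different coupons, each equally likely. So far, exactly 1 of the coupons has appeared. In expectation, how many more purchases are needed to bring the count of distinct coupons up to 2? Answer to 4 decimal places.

1.2500

With k distinct coupons already seen, the next new one takes an expected 5/(5-k) purchases.
Only the k = 1 term is needed: E = 5/4 = 1.25000.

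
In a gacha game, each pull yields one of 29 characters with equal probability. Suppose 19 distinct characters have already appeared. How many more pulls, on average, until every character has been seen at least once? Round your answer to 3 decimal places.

84.940

From k distinct to k+1 distinct takes on average 29/(29-k) pulls.
Sum over k = 19,...,28: E = 29/10 + 29/9 + 29/8 + ... + 29/2 + 29/1 = 84.9401.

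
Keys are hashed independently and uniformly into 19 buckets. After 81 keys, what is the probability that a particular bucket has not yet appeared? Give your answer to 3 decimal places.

0.013

Each key misses the fixed bucket with probability (19-1)/19 = 18/19, independently.
P(still missing after 81) = (18/19)^81 = 0.0125.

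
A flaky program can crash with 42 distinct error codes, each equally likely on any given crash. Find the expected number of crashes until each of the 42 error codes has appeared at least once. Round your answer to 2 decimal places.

181.72

After k distinct error codes have appeared, the next crash gives a new one with probability (42-k)/42, so the expected wait for the (k+1)-th is 42/(42-k).
E[T] = 42/42 + 42/41 + 42/40 + ... + 42/2 + 42/1 = 42·H_{42}.
H_{42} = 4.327, so E[T] = 181.723.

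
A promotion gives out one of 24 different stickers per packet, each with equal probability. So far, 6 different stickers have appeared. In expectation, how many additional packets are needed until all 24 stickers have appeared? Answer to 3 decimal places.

83.883

The wait to go from k to k+1 distinct stickers is geometric with mean 24/(24-k).
Sum over k = 6,...,23: E = 24/18 + 24/17 + 24/16 + ... + 24/2 + 24/1 = 83.8826.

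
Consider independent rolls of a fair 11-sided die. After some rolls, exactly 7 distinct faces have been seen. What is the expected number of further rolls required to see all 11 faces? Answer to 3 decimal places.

The wait to go from k to k+1 distinct faces is geometric with mean 11/(11-k).
Sum over k = 7,...,10: E = 11/4 + 11/3 + 11/2 + 11/1 = 22.9167.

22.917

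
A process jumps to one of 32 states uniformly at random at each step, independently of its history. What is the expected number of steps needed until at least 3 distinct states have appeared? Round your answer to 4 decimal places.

3.0989

Going from k to k+1 distinct takes a geometric number of steps with mean 32/(32-k).
Sum over k = 0,...,2: E = 32/32 + 32/31 + 32/30 = 3.09892.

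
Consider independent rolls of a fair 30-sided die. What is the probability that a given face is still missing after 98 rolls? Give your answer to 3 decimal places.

Each roll misses the fixed face with probability (30-1)/30 = 29/30, independently.
P(still missing after 98) = (29/30)^98 = 0.0361.

0.036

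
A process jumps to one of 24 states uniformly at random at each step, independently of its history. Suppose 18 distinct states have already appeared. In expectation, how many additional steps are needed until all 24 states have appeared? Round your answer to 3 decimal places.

From k distinct to k+1 distinct takes on average 24/(24-k) steps.
Sum over k = 18,...,23: E = 24/6 + 24/5 + 24/4 + 24/3 + 24/2 + 24/1 = 58.8000.

58.800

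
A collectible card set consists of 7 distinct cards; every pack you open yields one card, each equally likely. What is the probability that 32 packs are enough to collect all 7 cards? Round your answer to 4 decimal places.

Let A_i be the event that card i is missing after 32 packs. By inclusion–exclusion on the A_i,
P(all seen) = Σ_{j=0}^{7} (-1)^j C(7,j)((7-j)/7)^32
= 1.00000 - 0.05044 + 0.00044 - 0.00000 + 0.00000 - 0.00000 + 0.00000 - 0.00000
= 0.95000.

0.9500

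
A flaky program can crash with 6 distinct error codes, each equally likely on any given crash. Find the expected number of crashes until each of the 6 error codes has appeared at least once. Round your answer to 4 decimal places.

Split into phases: going from k distinct to k+1 distinct takes on average 6/(6-k) crashes.
E[T] = 6/6 + 6/5 + 6/4 + 6/3 + 6/2 + 6/1 = 6·H_{6}.
H_{6} = 2.45000, so E[T] = 14.70000.

14.7000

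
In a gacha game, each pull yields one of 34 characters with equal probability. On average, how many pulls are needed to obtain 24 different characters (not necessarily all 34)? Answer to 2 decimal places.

40.43

Going from k to k+1 distinct takes a geometric number of pulls with mean 34/(34-k).
Sum over k = 0,...,23: E = 34/34 + 34/33 + 34/32 + ... + 34/12 + 34/11 = 40.434.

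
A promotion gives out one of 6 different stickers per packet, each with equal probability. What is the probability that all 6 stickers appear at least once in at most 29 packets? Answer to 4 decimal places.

By inclusion–exclusion over which stickers are missing,
P(all seen) = Σ_{j=0}^{6} (-1)^j C(6,j)((6-j)/6)^29
= 1.00000 - 0.03033 + 0.00012 - 0.00000 + 0.00000 - 0.00000 + 0.00000
= 0.96979.

0.9698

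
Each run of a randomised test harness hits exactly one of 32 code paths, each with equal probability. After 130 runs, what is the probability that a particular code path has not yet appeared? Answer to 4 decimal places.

0.0161

On each run the fixed code path fails to appear with probability 31/32.
P(still missing after 130) = (31/32)^130 = 0.01613.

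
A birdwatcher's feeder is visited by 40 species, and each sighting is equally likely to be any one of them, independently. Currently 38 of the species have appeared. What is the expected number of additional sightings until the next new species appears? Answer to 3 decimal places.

20.000

The number of sightings until the next new species is geometric with success probability 2/40, so its mean is 40/2.
E = 40/2 = 20.0000.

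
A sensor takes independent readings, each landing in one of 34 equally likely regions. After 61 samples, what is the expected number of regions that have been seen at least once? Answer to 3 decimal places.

For each region, P(seen in 61 samples) = 1 - (33/34)^61 = 0.8381.
By linearity of expectation, E[distinct seen] = 34·(1 - (33/34)^61) = 28.4968.

28.497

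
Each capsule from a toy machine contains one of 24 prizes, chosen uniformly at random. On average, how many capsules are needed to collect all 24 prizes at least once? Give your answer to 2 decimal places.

90.62

After k distinct prizes have appeared, the next capsule gives a new one with probability (24-k)/24, so the expected wait for the (k+1)-th is 24/(24-k).
E[T] = 24/24 + 24/23 + 24/22 + ... + 24/2 + 24/1 = 24·H_{24}.
H_{24} = 3.776, so E[T] = 90.623.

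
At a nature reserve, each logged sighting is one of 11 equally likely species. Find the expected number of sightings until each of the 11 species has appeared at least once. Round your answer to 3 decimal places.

The wait to go from k to k+1 distinct species is geometric with mean 11/(11-k).
E[T] = 11/11 + 11/10 + 11/9 + ... + 11/2 + 11/1 = 11·H_{11}.
H_{11} = 3.0199, so E[T] = 33.2187.

33.219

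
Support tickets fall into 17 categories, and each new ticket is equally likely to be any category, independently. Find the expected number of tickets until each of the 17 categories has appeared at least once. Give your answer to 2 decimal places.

58.47

Split into phases: going from k distinct to k+1 distinct takes on average 17/(17-k) tickets.
E[T] = 17/17 + 17/16 + 17/15 + ... + 17/2 + 17/1 = 17·H_{17}.
H_{17} = 3.440, so E[T] = 58.472.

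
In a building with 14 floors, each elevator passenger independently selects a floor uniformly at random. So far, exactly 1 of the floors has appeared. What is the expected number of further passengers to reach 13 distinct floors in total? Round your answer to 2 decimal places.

30.52

With k distinct floors already seen, the next new one takes an expected 14/(14-k) passengers.
Sum over k = 1,...,12: E = 14/13 + 14/12 + 14/11 + ... + 14/3 + 14/2 = 30.522.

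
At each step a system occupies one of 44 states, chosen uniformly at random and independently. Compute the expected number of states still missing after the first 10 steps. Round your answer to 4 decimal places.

For each state, P(unseen after 10) = (43/44)^10 = 0.79462.
By linearity of expectation, E[unseen] = 44·(43/44)^10 = 34.96314.

34.9631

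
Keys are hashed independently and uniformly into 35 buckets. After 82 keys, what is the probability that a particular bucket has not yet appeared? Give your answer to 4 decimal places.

On each key the fixed bucket fails to appear with probability 34/35.
P(still missing after 82) = (34/35)^82 = 0.09283.

0.0928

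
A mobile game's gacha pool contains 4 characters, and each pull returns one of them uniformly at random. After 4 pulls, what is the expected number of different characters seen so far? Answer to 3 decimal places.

2.734

For each character, P(seen in 4 pulls) = 1 - (3/4)^4 = 0.6836.
By linearity of expectation, E[distinct seen] = 4·(1 - (3/4)^4) = 2.7344.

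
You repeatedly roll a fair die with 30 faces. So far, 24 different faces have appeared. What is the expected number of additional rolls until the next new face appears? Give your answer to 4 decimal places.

5.0000

Each roll yields a new face with probability (30-24)/30 = 6/30, so the wait is geometric with mean 30/6.
E = 30/6 = 5.00000.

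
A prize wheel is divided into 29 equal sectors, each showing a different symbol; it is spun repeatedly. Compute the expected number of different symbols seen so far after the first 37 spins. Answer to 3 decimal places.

21.084

For each symbol, P(seen in 37 spins) = 1 - (28/29)^37 = 0.7270.
By linearity of expectation, E[distinct seen] = 29·(1 - (28/29)^37) = 21.0838.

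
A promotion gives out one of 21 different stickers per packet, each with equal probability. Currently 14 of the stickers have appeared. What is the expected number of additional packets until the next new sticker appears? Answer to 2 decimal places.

The number of packets until the next new sticker is geometric with success probability 7/21, so its mean is 21/7.
E = 21/7 = 3.000.

3.00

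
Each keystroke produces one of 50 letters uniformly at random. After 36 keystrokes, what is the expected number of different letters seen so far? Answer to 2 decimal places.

For each letter, P(seen in 36 keystrokes) = 1 - (49/50)^36 = 0.517.
By linearity of expectation, E[distinct seen] = 50·(1 - (49/50)^36) = 25.839.

25.84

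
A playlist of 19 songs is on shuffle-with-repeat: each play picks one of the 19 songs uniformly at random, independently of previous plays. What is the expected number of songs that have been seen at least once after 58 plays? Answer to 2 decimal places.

For each song, P(seen in 58 plays) = 1 - (18/19)^58 = 0.957.
By linearity of expectation, E[distinct seen] = 19·(1 - (18/19)^58) = 18.174.

18.17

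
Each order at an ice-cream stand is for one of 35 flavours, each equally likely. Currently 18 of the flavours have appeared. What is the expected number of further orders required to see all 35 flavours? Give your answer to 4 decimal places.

The wait to go from k to k+1 distinct flavours is geometric with mean 35/(35-k).
Sum over k = 18,...,34: E = 35/17 + 35/16 + 35/15 + ... + 35/2 + 35/1 = 120.38434.

120.3843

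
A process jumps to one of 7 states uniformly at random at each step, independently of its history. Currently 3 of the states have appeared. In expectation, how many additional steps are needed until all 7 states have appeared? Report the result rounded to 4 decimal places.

With k distinct states already seen, the next new one takes an expected 7/(7-k) steps.
Sum over k = 3,...,6: E = 7/4 + 7/3 + 7/2 + 7/1 = 14.58333.

14.5833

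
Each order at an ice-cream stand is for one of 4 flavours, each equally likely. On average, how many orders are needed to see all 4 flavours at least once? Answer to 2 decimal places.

8.33

Split into phases: going from k distinct to k+1 distinct takes on average 4/(4-k) orders.
E[T] = 4/4 + 4/3 + 4/2 + 4/1 = 4·H_{4}.
H_{4} = 2.083, so E[T] = 8.333.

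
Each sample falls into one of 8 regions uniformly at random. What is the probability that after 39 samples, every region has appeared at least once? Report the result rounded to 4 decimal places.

By inclusion–exclusion over which regions are missing,
P(all seen) = Σ_{j=0}^{8} (-1)^j C(8,j)((8-j)/8)^39
= 1.00000 - 0.04379 + 0.00038 - 0.00000 + 0.00000 - 0.00000 + 0.00000 - 0.00000 + 0.00000
= 0.95658.

0.9566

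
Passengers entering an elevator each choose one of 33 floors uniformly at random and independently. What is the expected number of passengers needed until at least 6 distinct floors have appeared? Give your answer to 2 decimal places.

6.51

With k distinct floors already seen, the next new one arrives after an expected 33/(33-k) passengers.
Sum over k = 0,...,5: E = 33/33 + 33/32 + 33/31 + 33/30 + 33/29 + 33/28 = 6.512.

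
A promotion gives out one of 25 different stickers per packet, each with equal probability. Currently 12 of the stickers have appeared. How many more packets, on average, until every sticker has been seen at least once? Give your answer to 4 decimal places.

With k distinct stickers already seen, the next new one takes an expected 25/(25-k) packets.
Sum over k = 12,...,24: E = 25/13 + 25/12 + 25/11 + ... + 25/2 + 25/1 = 79.50334.

79.5033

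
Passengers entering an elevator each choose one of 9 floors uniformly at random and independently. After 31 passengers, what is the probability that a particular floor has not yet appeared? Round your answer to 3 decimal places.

0.026

Each passenger misses the fixed floor with probability (9-1)/9 = 8/9, independently.
P(still missing after 31) = (8/9)^31 = 0.0260.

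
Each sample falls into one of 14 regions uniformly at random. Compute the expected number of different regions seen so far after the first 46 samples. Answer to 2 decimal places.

13.54

For each region, P(seen in 46 samples) = 1 - (13/14)^46 = 0.967.
By linearity of expectation, E[distinct seen] = 14·(1 - (13/14)^46) = 13.537.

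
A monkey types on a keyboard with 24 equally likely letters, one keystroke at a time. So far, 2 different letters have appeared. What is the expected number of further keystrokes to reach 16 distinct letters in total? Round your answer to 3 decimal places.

From k distinct to k+1 distinct takes on average 24/(24-k) keystrokes.
Sum over k = 2,...,15: E = 24/22 + 24/21 + 24/20 + ... + 24/10 + 24/9 = 23.3509.

23.351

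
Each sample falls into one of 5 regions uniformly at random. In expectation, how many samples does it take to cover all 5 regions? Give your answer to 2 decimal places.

11.42

After k distinct regions have appeared, the next sample gives a new one with probability (5-k)/5, so the expected wait for the (k+1)-th is 5/(5-k).
E[T] = 5/5 + 5/4 + 5/3 + 5/2 + 5/1 = 5·H_{5}.
H_{5} = 2.283, so E[T] = 11.417.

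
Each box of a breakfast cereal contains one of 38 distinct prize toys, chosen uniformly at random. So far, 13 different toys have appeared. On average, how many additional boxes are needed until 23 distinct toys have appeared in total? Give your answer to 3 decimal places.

The wait to go from k to k+1 distinct toys is geometric with mean 38/(38-k).
Sum over k = 13,...,22: E = 38/25 + 38/24 + 38/23 + ... + 38/17 + 38/16 = 18.9137.

18.914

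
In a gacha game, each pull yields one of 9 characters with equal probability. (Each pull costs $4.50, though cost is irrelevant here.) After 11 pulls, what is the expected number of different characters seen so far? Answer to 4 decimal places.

For each character, P(seen in 11 pulls) = 1 - (8/9)^11 = 0.72627.
By linearity of expectation, E[distinct seen] = 9·(1 - (8/9)^11) = 6.53643.

6.5364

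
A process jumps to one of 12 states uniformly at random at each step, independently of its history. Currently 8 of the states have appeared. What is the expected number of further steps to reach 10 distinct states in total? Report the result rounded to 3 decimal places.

7.000

The wait to go from k to k+1 distinct states is geometric with mean 12/(12-k).
Sum over k = 8,...,9: E = 12/4 + 12/3 = 7.0000.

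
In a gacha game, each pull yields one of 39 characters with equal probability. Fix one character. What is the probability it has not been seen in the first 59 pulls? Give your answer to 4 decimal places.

0.2160

Each pull misses the fixed character with probability (39-1)/39 = 38/39, independently.
P(still missing after 59) = (38/39)^59 = 0.21598.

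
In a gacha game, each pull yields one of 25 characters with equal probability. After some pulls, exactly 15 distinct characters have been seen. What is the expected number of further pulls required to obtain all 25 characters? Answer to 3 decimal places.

73.224

From k distinct to k+1 distinct takes on average 25/(25-k) pulls.
Sum over k = 15,...,24: E = 25/10 + 25/9 + 25/8 + ... + 25/2 + 25/1 = 73.2242.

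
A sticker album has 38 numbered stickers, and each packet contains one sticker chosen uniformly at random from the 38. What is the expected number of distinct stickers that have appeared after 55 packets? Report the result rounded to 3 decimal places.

For each sticker, P(seen in 55 packets) = 1 - (37/38)^55 = 0.7693.
By linearity of expectation, E[distinct seen] = 38·(1 - (37/38)^55) = 29.2344.

29.234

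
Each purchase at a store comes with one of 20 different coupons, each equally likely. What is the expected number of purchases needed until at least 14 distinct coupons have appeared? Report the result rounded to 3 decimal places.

22.955

With k distinct coupons already seen, the next new one arrives after an expected 20/(20-k) purchases.
Sum over k = 0,...,13: E = 20/20 + 20/19 + 20/18 + ... + 20/8 + 20/7 = 22.9548.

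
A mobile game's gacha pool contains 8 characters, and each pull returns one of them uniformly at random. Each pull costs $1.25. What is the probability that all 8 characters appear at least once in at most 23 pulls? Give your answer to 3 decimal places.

Let A_i be the event that character i is missing after 23 pulls. By inclusion–exclusion on the A_i,
P(all seen) = Σ_{j=0}^{8} (-1)^j C(8,j)((8-j)/8)^23
= 1.0000 - 0.3709 + 0.0375 - 0.0011 + 0.0000 - 0.0000 + 0.0000 - 0.0000 + 0.0000
= 0.6654.

0.665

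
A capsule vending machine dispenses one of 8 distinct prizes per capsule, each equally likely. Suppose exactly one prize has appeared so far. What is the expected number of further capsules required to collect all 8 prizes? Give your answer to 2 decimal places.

20.74

From k distinct to k+1 distinct takes on average 8/(8-k) capsules.
Sum over k = 1,...,7: E = 8/7 + 8/6 + 8/5 + ... + 8/2 + 8/1 = 20.743.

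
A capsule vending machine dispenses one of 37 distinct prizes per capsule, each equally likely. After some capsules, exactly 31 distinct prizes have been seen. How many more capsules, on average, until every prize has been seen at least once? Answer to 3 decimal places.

From k distinct to k+1 distinct takes on average 37/(37-k) capsules.
Sum over k = 31,...,36: E = 37/6 + 37/5 + 37/4 + 37/3 + 37/2 + 37/1 = 90.6500.

90.650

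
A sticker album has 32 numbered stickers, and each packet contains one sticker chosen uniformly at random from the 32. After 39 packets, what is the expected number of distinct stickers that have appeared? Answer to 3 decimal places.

For each sticker, P(seen in 39 packets) = 1 - (31/32)^39 = 0.7101.
By linearity of expectation, E[distinct seen] = 32·(1 - (31/32)^39) = 22.7230.

22.723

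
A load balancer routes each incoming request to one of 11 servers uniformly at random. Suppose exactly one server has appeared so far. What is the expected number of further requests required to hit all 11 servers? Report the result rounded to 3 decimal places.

From k distinct to k+1 distinct takes on average 11/(11-k) requests.
Sum over k = 1,...,10: E = 11/10 + 11/9 + 11/8 + ... + 11/2 + 11/1 = 32.2187.

32.219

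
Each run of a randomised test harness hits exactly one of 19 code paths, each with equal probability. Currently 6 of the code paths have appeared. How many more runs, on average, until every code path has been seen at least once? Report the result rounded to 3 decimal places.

60.423

The wait to go from k to k+1 distinct code paths is geometric with mean 19/(19-k).
Sum over k = 6,...,18: E = 19/13 + 19/12 + 19/11 + ... + 19/2 + 19/1 = 60.4225.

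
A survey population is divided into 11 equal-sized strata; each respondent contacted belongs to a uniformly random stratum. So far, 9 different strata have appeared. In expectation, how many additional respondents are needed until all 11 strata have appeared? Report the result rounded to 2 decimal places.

With k distinct strata already seen, the next new one takes an expected 11/(11-k) respondents.
Sum over k = 9,...,10: E = 11/2 + 11/1 = 16.500.

16.50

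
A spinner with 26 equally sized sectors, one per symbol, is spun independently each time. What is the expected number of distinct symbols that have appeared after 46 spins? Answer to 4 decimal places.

For each symbol, P(seen in 46 spins) = 1 - (25/26)^46 = 0.83539.
By linearity of expectation, E[distinct seen] = 26·(1 - (25/26)^46) = 21.72004.

21.7200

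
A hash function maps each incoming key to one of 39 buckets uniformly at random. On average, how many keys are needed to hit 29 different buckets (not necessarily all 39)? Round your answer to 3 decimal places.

Going from k to k+1 distinct takes a geometric number of keys with mean 39/(39-k).
Sum over k = 0,...,28: E = 39/39 + 39/38 + 39/37 + ... + 39/12 + 39/11 = 51.6584.

51.658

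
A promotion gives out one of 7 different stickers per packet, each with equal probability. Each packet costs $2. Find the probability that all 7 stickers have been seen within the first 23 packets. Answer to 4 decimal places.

Let A_i be the event that sticker i is missing after 23 packets. By inclusion–exclusion on the A_i,
P(all seen) = Σ_{j=0}^{7} (-1)^j C(7,j)((7-j)/7)^23
= 1.00000 - 0.20199 + 0.00915 - 0.00009 + 0.00000 - 0.00000 + 0.00000 - 0.00000
= 0.80707.

0.8071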